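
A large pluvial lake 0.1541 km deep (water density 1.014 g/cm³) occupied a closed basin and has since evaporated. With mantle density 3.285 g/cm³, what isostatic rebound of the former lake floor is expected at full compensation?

0.0476 km

u = d ρ_w/ρ_m = 0.1541 km × 1.014/3.285 = 0.0476 km.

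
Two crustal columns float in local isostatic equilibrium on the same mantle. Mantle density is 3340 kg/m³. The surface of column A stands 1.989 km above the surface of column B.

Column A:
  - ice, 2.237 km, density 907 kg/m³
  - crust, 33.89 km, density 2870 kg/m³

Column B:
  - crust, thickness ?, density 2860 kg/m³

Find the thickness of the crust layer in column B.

Take the compensation level at the base of the deeper column (depth z_c below the surface of column A) and equate Σ ρ_i t_i down to z_c; mantle fills any gap and the z_c terms cancel.
Column A: 2.237×907 + 33.89×2870 + (z_c − 36.127)×3340
Column B: 1.989×0 + x×2860 + (z_c − 1.989 − 0 − x)×3340
The z_c×3340 term appears on both sides and cancels. Collect the known terms of each column as K = Σ(ρt)_known − 3340 × (depth of known layers): K_A = 99293.259 − 3340×36.127 = −21370.921; K_B = 0 − 3340×(1.989 + 0) = −6643.26.
Balance: K_A = K_B − x×(3340 − 2860), so x = (K_B − K_A)/(3340 − 2860) = 14727.7/480 = 30.7 km.

30.7 km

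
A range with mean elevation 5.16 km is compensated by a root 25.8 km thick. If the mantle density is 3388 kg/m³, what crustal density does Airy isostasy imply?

2820 kg/m³

ρ_c h = (ρ_m − ρ_c) r → ρ_c (h + r) = ρ_m r → ρ_c = ρ_m r / (h + r).
ρ_c = 3388 × 25.8 km / (5.16 km + 25.8 km) = 2820 kg/m³.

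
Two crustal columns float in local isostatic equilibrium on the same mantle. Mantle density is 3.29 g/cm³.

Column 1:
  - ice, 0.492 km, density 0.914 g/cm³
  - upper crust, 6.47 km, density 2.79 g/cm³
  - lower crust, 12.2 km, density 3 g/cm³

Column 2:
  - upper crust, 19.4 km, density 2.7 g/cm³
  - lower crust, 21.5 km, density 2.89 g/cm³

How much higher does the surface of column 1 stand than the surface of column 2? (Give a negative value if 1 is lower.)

For any compensation level in the mantle, the mantle terms cancel and isostasy reduces to e = (Σt_1 − Σt_2) − (Σ(ρt)_1 − Σ(ρt)_2) / ρ_m.
Σt_1 = 19.162 km; Σt_2 = 40.9 km; Σ(ρt)_1 = 55.100988; Σ(ρt)_2 = 114.515 (in km·g/cm³).
e = (19.162 − 40.9) − (55.100988 − 114.515) / 3.29 = −3.68 km.

−3.68 km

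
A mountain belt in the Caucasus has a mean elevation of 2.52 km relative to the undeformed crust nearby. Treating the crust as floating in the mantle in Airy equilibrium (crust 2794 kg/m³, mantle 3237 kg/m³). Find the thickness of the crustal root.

15.9 km

By Archimedes' principle applied to the lithosphere: the weight of the topography is balanced by the buoyancy of the root, ρ_c h = (ρ_m − ρ_c) r.
r = h · ρ_c / (ρ_m − ρ_c) = 2.52 km × 2794 / (3237 − 2794) = 15.9 km.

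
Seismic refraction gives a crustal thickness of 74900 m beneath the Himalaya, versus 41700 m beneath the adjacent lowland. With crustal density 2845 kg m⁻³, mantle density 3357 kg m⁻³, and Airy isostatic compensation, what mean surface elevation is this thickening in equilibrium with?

5060 m

Excess crust Δ = 74900 m − 41700 m = 33200 m, split between elevation h and root r with h + r = Δ.
Airy balance ρ_c h = (ρ_m − ρ_c) r gives r = h ρ_c/(ρ_m − ρ_c), so h (1 + ρ_c/(ρ_m − ρ_c)) = Δ, i.e. h = Δ (ρ_m − ρ_c)/ρ_m.
h = 33200 m × 512/3357 = 5060 m.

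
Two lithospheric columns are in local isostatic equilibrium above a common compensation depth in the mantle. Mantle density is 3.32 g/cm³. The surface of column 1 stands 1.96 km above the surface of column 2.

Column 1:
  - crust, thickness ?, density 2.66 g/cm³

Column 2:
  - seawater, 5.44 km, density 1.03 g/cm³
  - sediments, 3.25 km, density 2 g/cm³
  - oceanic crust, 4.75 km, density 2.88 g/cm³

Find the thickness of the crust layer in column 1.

38.4 km

Take the compensation level at the base of the deeper column (depth z_c below the surface of column 1) and equate Σ ρ_i t_i down to z_c; mantle fills any gap and the z_c terms cancel.
Column 1: x×2.66 + (z_c − 0 − x)×3.32
Column 2: 1.96×0 + 5.44×1.03 + 3.25×2 + 4.75×2.88 + (z_c − 1.96 − 13.44)×3.32
The z_c×3.32 term appears on both sides and cancels. Collect the known terms of each column as K = Σ(ρt)_known − 3.32 × (depth of known layers): K_1 = 0 − 3.32×0 = 0; K_2 = 25.7832 − 3.32×(1.96 + 13.44) = −25.3448.
Balance: K_1 − x×(3.32 − 2.66) = K_2, so x = (K_1 − K_2)/(3.32 − 2.66) = 25.3448/0.66 = 38.4 km.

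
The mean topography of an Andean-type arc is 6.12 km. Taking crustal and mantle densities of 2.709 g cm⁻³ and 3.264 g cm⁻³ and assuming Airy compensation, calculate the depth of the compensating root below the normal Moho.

29.9 km

Balancing pressure at the compensation depth: the weight of the topography is balanced by the buoyancy of the root, ρ_c h = (ρ_m − ρ_c) r.
r = h · ρ_c / (ρ_m − ρ_c) = 6.12 km × 2.709 / (3.264 − 2.709) = 29.9 km.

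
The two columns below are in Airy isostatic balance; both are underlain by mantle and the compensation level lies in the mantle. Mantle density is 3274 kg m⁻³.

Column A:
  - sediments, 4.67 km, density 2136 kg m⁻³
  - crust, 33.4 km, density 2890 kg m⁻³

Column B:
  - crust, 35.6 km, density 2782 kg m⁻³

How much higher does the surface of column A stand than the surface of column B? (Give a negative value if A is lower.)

0.191 km

For any compensation level in the mantle, the mantle terms cancel and isostasy reduces to e = (Σt_A − Σt_B) − (Σ(ρt)_A − Σ(ρt)_B) / ρ_m.
Σt_A = 38.07 km; Σt_B = 35.6 km; Σ(ρt)_A = 106501.12; Σ(ρt)_B = 99039.2 (in km·kg m⁻³).
e = (38.07 − 35.6) − (106501.12 − 99039.2) / 3274 = 0.191 km.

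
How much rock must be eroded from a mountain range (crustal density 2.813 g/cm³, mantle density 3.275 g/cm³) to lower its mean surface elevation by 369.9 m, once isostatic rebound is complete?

2620 m

Net drop Δ = e − u = e − e ρ_c/ρ_m = e (ρ_m − ρ_c)/ρ_m.
e = Δ ρ_m/(ρ_m − ρ_c) = 369.9 m × 3.275/0.462 = 2620 m.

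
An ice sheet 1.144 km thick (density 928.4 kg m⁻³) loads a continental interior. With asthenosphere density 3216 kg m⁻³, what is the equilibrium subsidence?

Balancing pressure at the compensation depth: the ice load ρ_ice t is balanced by mantle displaced below, ρ_m s.
s = t ρ_ice / ρ_m = 1.144 km × 928.4/3216 = 0.33 km.

0.33 km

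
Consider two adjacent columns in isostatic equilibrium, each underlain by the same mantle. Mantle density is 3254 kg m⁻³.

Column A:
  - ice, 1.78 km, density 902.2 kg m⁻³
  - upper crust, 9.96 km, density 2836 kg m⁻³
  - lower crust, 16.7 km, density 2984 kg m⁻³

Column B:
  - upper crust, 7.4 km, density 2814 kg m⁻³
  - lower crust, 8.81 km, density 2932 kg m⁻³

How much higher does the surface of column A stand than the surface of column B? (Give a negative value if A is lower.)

For any compensation level in the mantle, the mantle terms cancel and isostasy reduces to e = (Σt_A − Σt_B) − (Σ(ρt)_A − Σ(ρt)_B) / ρ_m.
Σt_A = 28.44 km; Σt_B = 16.21 km; Σ(ρt)_A = 79685.276; Σ(ρt)_B = 46654.52 (in km·kg m⁻³).
e = (28.44 − 16.21) − (79685.276 − 46654.52) / 3254 = 2.08 km.

2.08 km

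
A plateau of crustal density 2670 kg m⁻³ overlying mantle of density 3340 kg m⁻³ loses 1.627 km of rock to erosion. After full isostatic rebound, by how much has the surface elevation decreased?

0.326 km

Rebound u = e ρ_c/ρ_m = 1.627 km × 2670/3340 = 1.301 km.
Net surface drop = e − u = 1.627 km − 1.301 km = e (ρ_m − ρ_c)/ρ_m = 0.326 km.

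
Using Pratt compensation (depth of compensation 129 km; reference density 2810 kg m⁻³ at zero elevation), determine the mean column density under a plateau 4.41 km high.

Pratt balance: ρ_ref D = ρ (D + h).
ρ = ρ_ref D/(D + h) = 2810 × 129 km/(129 km + 4.41 km) = 2720 kg m⁻³.

2720 kg m⁻³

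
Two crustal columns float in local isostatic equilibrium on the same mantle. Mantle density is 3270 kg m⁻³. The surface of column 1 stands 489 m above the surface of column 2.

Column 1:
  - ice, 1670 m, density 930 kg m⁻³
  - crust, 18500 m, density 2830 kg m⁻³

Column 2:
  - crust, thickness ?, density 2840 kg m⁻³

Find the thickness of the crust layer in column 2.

24300 m

Take the compensation level at the base of the deeper column (depth z_c below the surface of column 1) and equate Σ ρ_i t_i down to z_c; mantle fills any gap and the z_c terms cancel.
Column 1: 1670×930 + 18500×2830 + (z_c − 20170)×3270
Column 2: 489×0 + x×2840 + (z_c − 489 − 0 − x)×3270
The z_c×3270 term appears on both sides and cancels. Collect the known terms of each column as K = Σ(ρt)_known − 3270 × (depth of known layers): K_1 = 53908100 − 3270×20170 = −12047800; K_2 = 0 − 3270×(489 + 0) = −1599030.
Balance: K_1 = K_2 − x×(3270 − 2840), so x = (K_2 − K_1)/(3270 − 2840) = 10448800/430 = 24300 m.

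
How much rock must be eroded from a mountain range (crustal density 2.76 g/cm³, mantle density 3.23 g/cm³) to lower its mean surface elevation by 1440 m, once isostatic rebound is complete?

Net drop Δ = e − u = e − e ρ_c/ρ_m = e (ρ_m − ρ_c)/ρ_m.
e = Δ ρ_m/(ρ_m − ρ_c) = 1440 m × 3.23/0.47 = 9900 m.

9900 m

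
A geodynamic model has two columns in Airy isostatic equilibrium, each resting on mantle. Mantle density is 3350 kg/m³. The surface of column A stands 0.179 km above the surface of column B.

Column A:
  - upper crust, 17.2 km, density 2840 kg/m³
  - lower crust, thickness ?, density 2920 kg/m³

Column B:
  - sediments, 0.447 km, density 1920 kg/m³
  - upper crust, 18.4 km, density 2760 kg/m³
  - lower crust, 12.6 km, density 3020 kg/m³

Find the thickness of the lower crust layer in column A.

17.4 km

Take the compensation level at the base of the deeper column (depth z_c below the surface of column A) and equate Σ ρ_i t_i down to z_c; mantle fills any gap and the z_c terms cancel.
Column A: 17.2×2840 + x×2920 + (z_c − 17.2 − x)×3350
Column B: 0.179×0 + 0.447×1920 + 18.4×2760 + 12.6×3020 + (z_c − 0.179 − 31.447)×3350
The z_c×3350 term appears on both sides and cancels. Collect the known terms of each column as K = Σ(ρt)_known − 3350 × (depth of known layers): K_A = 48848 − 3350×17.2 = −8772; K_B = 89694.24 − 3350×(0.179 + 31.447) = −16252.86.
Balance: K_A − x×(3350 − 2920) = K_B, so x = (K_A − K_B)/(3350 − 2920) = 7480.86/430 = 17.4 km.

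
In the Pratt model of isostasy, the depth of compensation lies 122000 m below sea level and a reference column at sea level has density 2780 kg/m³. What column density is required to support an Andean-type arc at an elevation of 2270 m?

Pratt balance: ρ_ref D = ρ (D + h).
ρ = ρ_ref D/(D + h) = 2780 × 122000 m/(122000 m + 2270 m) = 2730 kg/m³.

2730 kg/m³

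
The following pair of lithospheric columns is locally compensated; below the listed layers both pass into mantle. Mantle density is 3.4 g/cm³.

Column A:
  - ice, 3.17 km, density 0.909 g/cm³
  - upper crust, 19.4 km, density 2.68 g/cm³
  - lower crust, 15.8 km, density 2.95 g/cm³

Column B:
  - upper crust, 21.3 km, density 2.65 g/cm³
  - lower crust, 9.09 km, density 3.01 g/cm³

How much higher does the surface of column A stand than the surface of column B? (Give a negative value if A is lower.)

2.78 km

For any compensation level in the mantle, the mantle terms cancel and isostasy reduces to e = (Σt_A − Σt_B) − (Σ(ρt)_A − Σ(ρt)_B) / ρ_m.
Σt_A = 38.37 km; Σt_B = 30.39 km; Σ(ρt)_A = 101.48353; Σ(ρt)_B = 83.8059 (in km·g/cm³).
e = (38.37 − 30.39) − (101.48353 − 83.8059) / 3.4 = 2.78 km.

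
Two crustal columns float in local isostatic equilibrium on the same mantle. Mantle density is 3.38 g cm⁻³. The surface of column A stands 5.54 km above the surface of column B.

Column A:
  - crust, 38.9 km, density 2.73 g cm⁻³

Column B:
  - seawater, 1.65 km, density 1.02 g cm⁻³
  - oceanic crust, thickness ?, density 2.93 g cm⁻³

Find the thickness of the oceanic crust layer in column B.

Take the compensation level at the base of the deeper column (depth z_c below the surface of column A) and equate Σ ρ_i t_i down to z_c; mantle fills any gap and the z_c terms cancel.
Column A: 38.9×2.73 + (z_c − 38.9)×3.38
Column B: 5.54×0 + 1.65×1.02 + x×2.93 + (z_c − 5.54 − 1.65 − x)×3.38
The z_c×3.38 term appears on both sides and cancels. Collect the known terms of each column as K = Σ(ρt)_known − 3.38 × (depth of known layers): K_A = 106.197 − 3.38×38.9 = −25.285; K_B = 1.683 − 3.38×(5.54 + 1.65) = −22.6192.
Balance: K_A = K_B − x×(3.38 − 2.93), so x = (K_B − K_A)/(3.38 − 2.93) = 2.6658/0.45 = 5.92 km.

5.92 km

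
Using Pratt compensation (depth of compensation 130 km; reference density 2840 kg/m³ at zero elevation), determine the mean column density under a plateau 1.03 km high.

2820 kg/m³

Pratt balance: ρ_ref D = ρ (D + h).
ρ = ρ_ref D/(D + h) = 2840 × 130 km/(130 km + 1.03 km) = 2820 kg/m³.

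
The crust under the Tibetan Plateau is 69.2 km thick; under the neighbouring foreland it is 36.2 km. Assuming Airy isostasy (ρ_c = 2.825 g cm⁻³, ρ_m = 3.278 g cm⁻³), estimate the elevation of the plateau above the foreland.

4.56 km

Excess crust Δ = 69.2 km − 36.2 km = 33 km, split between elevation h and root r with h + r = Δ.
Airy balance ρ_c h = (ρ_m − ρ_c) r gives r = h ρ_c/(ρ_m − ρ_c), so h (1 + ρ_c/(ρ_m − ρ_c)) = Δ, i.e. h = Δ (ρ_m − ρ_c)/ρ_m.
h = 33 km × 0.453/3.278 = 4.56 km.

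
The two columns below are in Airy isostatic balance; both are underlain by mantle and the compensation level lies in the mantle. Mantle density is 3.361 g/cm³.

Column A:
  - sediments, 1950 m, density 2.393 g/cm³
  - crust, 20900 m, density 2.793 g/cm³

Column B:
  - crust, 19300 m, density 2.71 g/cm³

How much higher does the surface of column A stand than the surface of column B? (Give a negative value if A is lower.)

355 m

For any compensation level in the mantle, the mantle terms cancel and isostasy reduces to e = (Σt_A − Σt_B) − (Σ(ρt)_A − Σ(ρt)_B) / ρ_m.
Σt_A = 22850 m; Σt_B = 19300 m; Σ(ρt)_A = 63040.05; Σ(ρt)_B = 52303 (in m·g/cm³).
e = (22850 − 19300) − (63040.05 − 52303) / 3.361 = 355 m.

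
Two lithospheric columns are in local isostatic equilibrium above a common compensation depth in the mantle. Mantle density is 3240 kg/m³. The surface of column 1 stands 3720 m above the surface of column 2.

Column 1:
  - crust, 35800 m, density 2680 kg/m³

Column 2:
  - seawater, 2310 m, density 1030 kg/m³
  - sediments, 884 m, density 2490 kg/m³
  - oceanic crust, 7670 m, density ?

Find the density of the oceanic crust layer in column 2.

2950 kg/m³

Take the compensation level at the base of the deeper column (depth z_c below the surface of column 1) and equate Σ ρ_i t_i down to z_c; mantle fills any gap and the z_c terms cancel.
Column 1: 35800×2680 + (z_c − 35800)×3240
Column 2: 3720×0 + 2310×1030 + 884×2490 + 7670×ρ + (z_c − 3720 − 10864)×3240
The z_c×3240 term appears on both sides and cancels. Collect the known terms of each column as K = Σ(ρt)_known − 3240 × (depth of known layers): K_1 = 95944000 − 3240×35800 = −20048000; K_2 = 4580460 − 3240×(3720 + 10864) = −42671700.
Balance: K_1 = K_2 + 7670×ρ, so ρ = (K_1 − K_2)/7670 = 22623700/7670 = 2950 kg/m³.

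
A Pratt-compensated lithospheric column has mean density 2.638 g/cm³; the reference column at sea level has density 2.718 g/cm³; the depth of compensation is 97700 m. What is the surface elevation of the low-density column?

2960 m

ρ_ref D = ρ (D + h) → h = D (ρ_ref − ρ)/ρ.
h = 97700 m × (2.718 − 2.638)/2.638 = 2960 m.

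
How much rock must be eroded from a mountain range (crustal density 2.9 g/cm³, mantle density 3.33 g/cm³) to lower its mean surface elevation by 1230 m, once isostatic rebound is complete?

Net drop Δ = e − u = e − e ρ_c/ρ_m = e (ρ_m − ρ_c)/ρ_m.
e = Δ ρ_m/(ρ_m − ρ_c) = 1230 m × 3.33/0.43 = 9530 m.

9530 m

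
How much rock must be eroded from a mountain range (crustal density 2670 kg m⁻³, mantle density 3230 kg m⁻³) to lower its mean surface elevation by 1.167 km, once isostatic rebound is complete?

6.73 km

Net drop Δ = e − u = e − e ρ_c/ρ_m = e (ρ_m − ρ_c)/ρ_m.
e = Δ ρ_m/(ρ_m − ρ_c) = 1.167 km × 3230/560 = 6.73 km.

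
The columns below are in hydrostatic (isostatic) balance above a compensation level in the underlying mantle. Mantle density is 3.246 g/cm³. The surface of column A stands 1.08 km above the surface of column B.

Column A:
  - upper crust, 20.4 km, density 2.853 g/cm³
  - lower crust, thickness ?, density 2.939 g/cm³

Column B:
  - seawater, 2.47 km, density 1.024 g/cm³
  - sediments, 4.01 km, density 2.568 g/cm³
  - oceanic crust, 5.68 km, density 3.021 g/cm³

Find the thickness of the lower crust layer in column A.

16.2 km

Take the compensation level at the base of the deeper column (depth z_c below the surface of column A) and equate Σ ρ_i t_i down to z_c; mantle fills any gap and the z_c terms cancel.
Column A: 20.4×2.853 + x×2.939 + (z_c − 20.4 − x)×3.246
Column B: 1.08×0 + 2.47×1.024 + 4.01×2.568 + 5.68×3.021 + (z_c − 1.08 − 12.16)×3.246
The z_c×3.246 term appears on both sides and cancels. Collect the known terms of each column as K = Σ(ρt)_known − 3.246 × (depth of known layers): K_A = 58.2012 − 3.246×20.4 = −8.0172; K_B = 29.98624 − 3.246×(1.08 + 12.16) = −12.9908.
Balance: K_A − x×(3.246 − 2.939) = K_B, so x = (K_A − K_B)/(3.246 − 2.939) = 4.9736/0.307 = 16.2 km.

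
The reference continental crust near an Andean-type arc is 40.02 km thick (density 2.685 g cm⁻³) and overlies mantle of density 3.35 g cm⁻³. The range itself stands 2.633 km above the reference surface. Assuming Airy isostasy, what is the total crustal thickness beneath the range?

Root depth r = h ρ_c / (ρ_m − ρ_c) = 2.633 km × 2.685 / 0.665 = 10.63 km.
Total thickness = T + h + r = 40.02 km + 2.633 km + 10.63 km = 53.3 km.

53.3 km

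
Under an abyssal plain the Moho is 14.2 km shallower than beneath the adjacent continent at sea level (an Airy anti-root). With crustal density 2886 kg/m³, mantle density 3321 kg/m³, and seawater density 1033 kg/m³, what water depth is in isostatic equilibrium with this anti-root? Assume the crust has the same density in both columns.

Replacing a thickness d of crust by seawater at the top must be balanced by replacing crust with mantle at the base: d (ρ_c − ρ_w) = a (ρ_m − ρ_c).
d = a (ρ_m − ρ_c)/(ρ_c − ρ_w) = 14.2 km × 435/1853 = 3.33 km.

3.33 km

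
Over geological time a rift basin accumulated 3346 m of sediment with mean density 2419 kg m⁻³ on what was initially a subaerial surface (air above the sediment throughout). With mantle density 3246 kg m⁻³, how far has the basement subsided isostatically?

2490 m

Subaerial load: s = t ρ_sed / ρ_m = 3346 m × 2419/3246 = 2490 m.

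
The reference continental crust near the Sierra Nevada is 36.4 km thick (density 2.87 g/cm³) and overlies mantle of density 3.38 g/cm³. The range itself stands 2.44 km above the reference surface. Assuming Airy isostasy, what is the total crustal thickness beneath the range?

Root depth r = h ρ_c / (ρ_m − ρ_c) = 2.44 km × 2.87 / 0.51 = 13.73 km.
Total thickness = T + h + r = 36.4 km + 2.44 km + 13.73 km = 52.6 km.

52.6 km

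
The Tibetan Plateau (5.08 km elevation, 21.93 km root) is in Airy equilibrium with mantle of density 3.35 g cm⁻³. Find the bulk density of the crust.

2.72 g cm⁻³

ρ_c h = (ρ_m − ρ_c) r → ρ_c (h + r) = ρ_m r → ρ_c = ρ_m r / (h + r).
ρ_c = 3.35 × 21.93 km / (5.08 km + 21.93 km) = 2.72 g cm⁻³.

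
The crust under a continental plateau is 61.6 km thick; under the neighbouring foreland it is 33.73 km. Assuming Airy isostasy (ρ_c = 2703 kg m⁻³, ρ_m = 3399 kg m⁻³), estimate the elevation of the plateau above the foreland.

5.71 km

Excess crust Δ = 61.6 km − 33.73 km = 27.87 km, split between elevation h and root r with h + r = Δ.
Airy balance ρ_c h = (ρ_m − ρ_c) r gives r = h ρ_c/(ρ_m − ρ_c), so h (1 + ρ_c/(ρ_m − ρ_c)) = Δ, i.e. h = Δ (ρ_m − ρ_c)/ρ_m.
h = 27.87 km × 696/3399 = 5.71 km.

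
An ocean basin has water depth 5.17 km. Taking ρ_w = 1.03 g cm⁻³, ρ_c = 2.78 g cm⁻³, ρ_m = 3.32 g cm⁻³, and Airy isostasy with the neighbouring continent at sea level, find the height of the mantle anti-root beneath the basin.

In Airy isostatic equilibrium: replacing crust with seawater at the top is compensated by replacing crust with mantle at the base: d (ρ_c − ρ_w) = a (ρ_m − ρ_c).
a = d (ρ_c − ρ_w)/(ρ_m − ρ_c) = 5.17 km × 1.75/0.54 = 16.8 km.

16.8 km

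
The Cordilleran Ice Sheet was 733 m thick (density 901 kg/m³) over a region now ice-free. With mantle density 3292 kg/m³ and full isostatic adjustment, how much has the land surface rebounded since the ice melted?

Removing the load lets mantle flow back in; uplift u satisfies ρ_ice t = ρ_m u.
u = t ρ_ice/ρ_m = 733 m × 901/3292 = 201 m.

201 m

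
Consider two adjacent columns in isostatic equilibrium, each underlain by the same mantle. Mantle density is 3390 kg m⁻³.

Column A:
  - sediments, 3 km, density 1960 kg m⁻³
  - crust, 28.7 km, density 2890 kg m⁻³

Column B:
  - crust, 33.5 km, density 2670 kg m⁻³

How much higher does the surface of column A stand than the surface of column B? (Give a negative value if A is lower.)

For any compensation level in the mantle, the mantle terms cancel and isostasy reduces to e = (Σt_A − Σt_B) − (Σ(ρt)_A − Σ(ρt)_B) / ρ_m.
Σt_A = 31.7 km; Σt_B = 33.5 km; Σ(ρt)_A = 88823; Σ(ρt)_B = 89445 (in km·kg m⁻³).
e = (31.7 − 33.5) − (88823 − 89445) / 3390 = −1.62 km.

−1.62 km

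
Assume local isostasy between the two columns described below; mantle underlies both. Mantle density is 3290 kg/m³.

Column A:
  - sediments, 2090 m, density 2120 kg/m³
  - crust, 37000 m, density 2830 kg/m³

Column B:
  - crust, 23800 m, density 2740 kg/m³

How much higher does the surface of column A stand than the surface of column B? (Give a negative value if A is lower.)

For any compensation level in the mantle, the mantle terms cancel and isostasy reduces to e = (Σt_A − Σt_B) − (Σ(ρt)_A − Σ(ρt)_B) / ρ_m.
Σt_A = 39090 m; Σt_B = 23800 m; Σ(ρt)_A = 109140800; Σ(ρt)_B = 65212000 (in m·kg/m³).
e = (39090 − 23800) − (109140800 − 65212000) / 3290 = 1940 m.

1940 m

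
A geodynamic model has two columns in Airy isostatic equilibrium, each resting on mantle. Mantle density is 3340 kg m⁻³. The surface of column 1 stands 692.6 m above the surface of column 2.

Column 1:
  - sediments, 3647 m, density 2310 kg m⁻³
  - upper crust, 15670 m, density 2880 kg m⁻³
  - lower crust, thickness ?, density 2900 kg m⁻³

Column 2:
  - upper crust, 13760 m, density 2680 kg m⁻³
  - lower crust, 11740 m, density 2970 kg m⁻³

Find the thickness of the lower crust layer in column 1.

Take the compensation level at the base of the deeper column (depth z_c below the surface of column 1) and equate Σ ρ_i t_i down to z_c; mantle fills any gap and the z_c terms cancel.
Column 1: 3647×2310 + 15670×2880 + x×2900 + (z_c − 19317 − x)×3340
Column 2: 692.6×0 + 13760×2680 + 11740×2970 + (z_c − 692.6 − 25500)×3340
The z_c×3340 term appears on both sides and cancels. Collect the known terms of each column as K = Σ(ρt)_known − 3340 × (depth of known layers): K_1 = 53554170 − 3340×19317 = −10964610; K_2 = 71744600 − 3340×(692.6 + 25500) = −15738684.
Balance: K_1 − x×(3340 − 2900) = K_2, so x = (K_1 − K_2)/(3340 − 2900) = 4774070/440 = 10900 m.

10900 m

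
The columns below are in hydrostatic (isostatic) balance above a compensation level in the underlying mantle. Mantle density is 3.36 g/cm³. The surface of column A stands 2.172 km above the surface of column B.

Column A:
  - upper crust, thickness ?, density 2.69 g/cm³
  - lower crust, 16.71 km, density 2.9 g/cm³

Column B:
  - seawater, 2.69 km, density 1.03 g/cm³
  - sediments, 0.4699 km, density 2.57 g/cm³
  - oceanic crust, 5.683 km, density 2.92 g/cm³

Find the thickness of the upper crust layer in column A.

13.1 km

Take the compensation level at the base of the deeper column (depth z_c below the surface of column A) and equate Σ ρ_i t_i down to z_c; mantle fills any gap and the z_c terms cancel.
Column A: x×2.69 + 16.71×2.9 + (z_c − 16.71 − x)×3.36
Column B: 2.172×0 + 2.69×1.03 + 0.4699×2.57 + 5.683×2.92 + (z_c − 2.172 − 8.8429)×3.36
The z_c×3.36 term appears on both sides and cancels. Collect the known terms of each column as K = Σ(ρt)_known − 3.36 × (depth of known layers): K_A = 48.459 − 3.36×16.71 = −7.6866; K_B = 20.572703 − 3.36×(2.172 + 8.8429) = −16.437361.
Balance: K_A − x×(3.36 − 2.69) = K_B, so x = (K_A − K_B)/(3.36 − 2.69) = 8.75076/0.67 = 13.1 km.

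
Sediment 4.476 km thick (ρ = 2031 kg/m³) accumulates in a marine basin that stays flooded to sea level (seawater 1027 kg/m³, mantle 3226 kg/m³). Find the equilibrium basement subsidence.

Submarine loading: the sediment displaces seawater, and the subsidence is in turn flooded, so s (ρ_m − ρ_w) = t (ρ_sed − ρ_w).
s = 4.476 km × (2031 − 1027) / (3226 − 1027) = 2.04 km.

2.04 km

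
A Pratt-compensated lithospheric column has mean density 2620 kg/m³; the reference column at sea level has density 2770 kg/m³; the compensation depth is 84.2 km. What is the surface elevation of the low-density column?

4.82 km

ρ_ref D = ρ (D + h) → h = D (ρ_ref − ρ)/ρ.
h = 84.2 km × (2770 − 2620)/2620 = 4.82 km.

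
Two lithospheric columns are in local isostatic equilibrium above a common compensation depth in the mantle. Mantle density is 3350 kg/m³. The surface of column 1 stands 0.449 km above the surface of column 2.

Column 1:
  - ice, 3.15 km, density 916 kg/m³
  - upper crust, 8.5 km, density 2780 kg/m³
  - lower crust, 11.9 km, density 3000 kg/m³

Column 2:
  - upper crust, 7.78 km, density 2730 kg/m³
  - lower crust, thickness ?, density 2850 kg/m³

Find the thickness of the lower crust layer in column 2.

Take the compensation level at the base of the deeper column (depth z_c below the surface of column 1) and equate Σ ρ_i t_i down to z_c; mantle fills any gap and the z_c terms cancel.
Column 1: 3.15×916 + 8.5×2780 + 11.9×3000 + (z_c − 23.55)×3350
Column 2: 0.449×0 + 7.78×2730 + x×2850 + (z_c − 0.449 − 7.78 − x)×3350
The z_c×3350 term appears on both sides and cancels. Collect the known terms of each column as K = Σ(ρt)_known − 3350 × (depth of known layers): K_1 = 62215.4 − 3350×23.55 = −16677.1; K_2 = 21239.4 − 3350×(0.449 + 7.78) = −6327.75.
Balance: K_1 = K_2 − x×(3350 − 2850), so x = (K_2 − K_1)/(3350 − 2850) = 10349.4/500 = 20.7 km.

20.7 km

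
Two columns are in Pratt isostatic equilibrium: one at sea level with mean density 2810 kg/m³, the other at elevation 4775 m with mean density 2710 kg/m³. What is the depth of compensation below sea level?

ρ_ref D = ρ (D + h) → D (ρ_ref − ρ) = ρ h.
D = ρ h/(ρ_ref − ρ) = 2710 × 4775 m/(2810 − 2710) = 129000 m.

129000 m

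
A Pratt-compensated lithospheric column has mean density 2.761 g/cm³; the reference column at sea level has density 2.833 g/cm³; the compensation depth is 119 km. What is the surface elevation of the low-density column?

ρ_ref D = ρ (D + h) → h = D (ρ_ref − ρ)/ρ.
h = 119 km × (2.833 − 2.761)/2.761 = 3.1 km.

3.1 km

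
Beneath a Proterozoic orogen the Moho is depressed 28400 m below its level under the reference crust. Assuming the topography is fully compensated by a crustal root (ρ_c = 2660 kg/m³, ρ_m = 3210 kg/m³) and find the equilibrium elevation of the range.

By Archimedes' principle applied to the lithosphere: ρ_c h = (ρ_m − ρ_c) r.
h = r (ρ_m − ρ_c) / ρ_c = 28400 m × (3210 − 2660) / 2660 = 5870 m.

5870 m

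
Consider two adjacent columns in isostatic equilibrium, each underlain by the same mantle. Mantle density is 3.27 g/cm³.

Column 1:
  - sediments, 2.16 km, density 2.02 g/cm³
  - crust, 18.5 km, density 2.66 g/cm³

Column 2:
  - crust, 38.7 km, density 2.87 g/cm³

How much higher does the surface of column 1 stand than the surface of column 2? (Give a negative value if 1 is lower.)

For any compensation level in the mantle, the mantle terms cancel and isostasy reduces to e = (Σt_1 − Σt_2) − (Σ(ρt)_1 − Σ(ρt)_2) / ρ_m.
Σt_1 = 20.66 km; Σt_2 = 38.7 km; Σ(ρt)_1 = 53.5732; Σ(ρt)_2 = 111.069 (in km·g/cm³).
e = (20.66 − 38.7) − (53.5732 − 111.069) / 3.27 = −0.457 km.

−0.457 km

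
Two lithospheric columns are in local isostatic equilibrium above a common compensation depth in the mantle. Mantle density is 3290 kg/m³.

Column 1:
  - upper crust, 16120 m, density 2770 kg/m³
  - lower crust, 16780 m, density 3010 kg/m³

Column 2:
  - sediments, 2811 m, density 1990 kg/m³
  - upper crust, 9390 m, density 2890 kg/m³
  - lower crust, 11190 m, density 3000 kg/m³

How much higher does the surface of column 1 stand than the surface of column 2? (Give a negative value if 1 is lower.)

737 m

For any compensation level in the mantle, the mantle terms cancel and isostasy reduces to e = (Σt_1 − Σt_2) − (Σ(ρt)_1 − Σ(ρt)_2) / ρ_m.
Σt_1 = 32900 m; Σt_2 = 23391 m; Σ(ρt)_1 = 95160200; Σ(ρt)_2 = 66300990 (in m·kg/m³).
e = (32900 − 23391) − (95160200 − 66300990) / 3290 = 737 m.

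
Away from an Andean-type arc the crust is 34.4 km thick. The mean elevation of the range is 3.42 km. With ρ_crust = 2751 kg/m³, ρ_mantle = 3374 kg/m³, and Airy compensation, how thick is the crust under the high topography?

Root depth r = h ρ_c / (ρ_m − ρ_c) = 3.42 km × 2751 / 623 = 15.1 km.
Total thickness = T + h + r = 34.4 km + 3.42 km + 15.1 km = 52.9 km.

52.9 km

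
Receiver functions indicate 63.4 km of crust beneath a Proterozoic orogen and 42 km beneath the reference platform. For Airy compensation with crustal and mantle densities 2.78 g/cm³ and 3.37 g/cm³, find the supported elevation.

Excess crust Δ = 63.4 km − 42 km = 21.4 km, split between elevation h and root r with h + r = Δ.
Airy balance ρ_c h = (ρ_m − ρ_c) r gives r = h ρ_c/(ρ_m − ρ_c), so h (1 + ρ_c/(ρ_m − ρ_c)) = Δ, i.e. h = Δ (ρ_m − ρ_c)/ρ_m.
h = 21.4 km × 0.59/3.37 = 3.75 km.

3.75 km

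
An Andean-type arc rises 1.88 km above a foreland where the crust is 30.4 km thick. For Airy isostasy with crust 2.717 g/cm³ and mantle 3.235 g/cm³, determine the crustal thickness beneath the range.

42.1 km

Root depth r = h ρ_c / (ρ_m − ρ_c) = 1.88 km × 2.717 / 0.518 = 9.861 km.
Total thickness = T + h + r = 30.4 km + 1.88 km + 9.861 km = 42.1 km.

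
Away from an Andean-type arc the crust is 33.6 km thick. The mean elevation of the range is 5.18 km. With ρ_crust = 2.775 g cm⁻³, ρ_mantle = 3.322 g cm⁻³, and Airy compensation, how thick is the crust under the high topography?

65.1 km

Root depth r = h ρ_c / (ρ_m − ρ_c) = 5.18 km × 2.775 / 0.547 = 26.28 km.
Total thickness = T + h + r = 33.6 km + 5.18 km + 26.28 km = 65.1 km.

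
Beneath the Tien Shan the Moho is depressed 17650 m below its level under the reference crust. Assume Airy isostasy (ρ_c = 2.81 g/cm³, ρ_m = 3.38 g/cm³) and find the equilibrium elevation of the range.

3580 m

By Archimedes' principle applied to the lithosphere: ρ_c h = (ρ_m − ρ_c) r.
h = r (ρ_m − ρ_c) / ρ_c = 17650 m × (3.38 − 2.81) / 2.81 = 3580 m.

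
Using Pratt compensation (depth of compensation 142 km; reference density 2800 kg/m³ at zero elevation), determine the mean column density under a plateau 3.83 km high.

2730 kg/m³

Pratt balance: ρ_ref D = ρ (D + h).
ρ = ρ_ref D/(D + h) = 2800 × 142 km/(142 km + 3.83 km) = 2730 kg/m³.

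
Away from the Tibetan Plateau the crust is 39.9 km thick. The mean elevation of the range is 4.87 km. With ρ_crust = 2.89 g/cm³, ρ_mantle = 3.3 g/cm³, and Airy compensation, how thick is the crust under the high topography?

79.1 km

Root depth r = h ρ_c / (ρ_m − ρ_c) = 4.87 km × 2.89 / 0.41 = 34.33 km.
Total thickness = T + h + r = 39.9 km + 4.87 km + 34.33 km = 79.1 km.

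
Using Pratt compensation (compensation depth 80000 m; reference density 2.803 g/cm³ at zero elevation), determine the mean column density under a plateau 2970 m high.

2.7 g/cm³

Pratt balance: ρ_ref D = ρ (D + h).
ρ = ρ_ref D/(D + h) = 2.803 × 80000 m/(80000 m + 2970 m) = 2.7 g/cm³.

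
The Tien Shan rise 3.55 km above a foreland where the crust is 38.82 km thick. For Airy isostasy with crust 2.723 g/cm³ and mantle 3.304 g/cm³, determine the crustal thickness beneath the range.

59 km

Root depth r = h ρ_c / (ρ_m − ρ_c) = 3.55 km × 2.723 / 0.581 = 16.64 km.
Total thickness = T + h + r = 38.82 km + 3.55 km + 16.64 km = 59 km.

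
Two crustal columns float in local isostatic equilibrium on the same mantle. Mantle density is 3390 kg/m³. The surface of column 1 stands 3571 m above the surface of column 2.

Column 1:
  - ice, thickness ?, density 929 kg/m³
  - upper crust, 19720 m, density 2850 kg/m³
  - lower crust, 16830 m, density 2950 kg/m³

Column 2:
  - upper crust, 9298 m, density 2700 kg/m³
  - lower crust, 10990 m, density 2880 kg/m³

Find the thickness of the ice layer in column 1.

2470 m

Take the compensation level at the base of the deeper column (depth z_c below the surface of column 1) and equate Σ ρ_i t_i down to z_c; mantle fills any gap and the z_c terms cancel.
Column 1: x×929 + 19720×2850 + 16830×2950 + (z_c − 36550 − x)×3390
Column 2: 3571×0 + 9298×2700 + 10990×2880 + (z_c − 3571 − 20288)×3390
The z_c×3390 term appears on both sides and cancels. Collect the known terms of each column as K = Σ(ρt)_known − 3390 × (depth of known layers): K_1 = 105850500 − 3390×36550 = −18054000; K_2 = 56755800 − 3390×(3571 + 20288) = −24126210.
Balance: K_1 − x×(3390 − 929) = K_2, so x = (K_1 − K_2)/(3390 − 929) = 6072210/2461 = 2470 m.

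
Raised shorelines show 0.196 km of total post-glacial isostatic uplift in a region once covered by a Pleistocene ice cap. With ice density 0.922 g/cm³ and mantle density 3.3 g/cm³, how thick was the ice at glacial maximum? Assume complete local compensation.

u = t ρ_ice/ρ_m → t = u ρ_m/ρ_ice = 0.196 km × 3.3/0.922 = 0.702 km.

0.702 km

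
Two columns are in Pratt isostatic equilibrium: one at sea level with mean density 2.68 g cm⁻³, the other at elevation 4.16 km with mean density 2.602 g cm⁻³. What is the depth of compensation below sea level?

ρ_ref D = ρ (D + h) → D (ρ_ref − ρ) = ρ h.
D = ρ h/(ρ_ref − ρ) = 2.602 × 4.16 km/(2.68 − 2.602) = 139 km.

139 km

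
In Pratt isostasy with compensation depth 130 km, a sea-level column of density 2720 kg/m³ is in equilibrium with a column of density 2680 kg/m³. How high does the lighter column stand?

1.94 km

ρ_ref D = ρ (D + h) → h = D (ρ_ref − ρ)/ρ.
h = 130 km × (2720 − 2680)/2680 = 1.94 km.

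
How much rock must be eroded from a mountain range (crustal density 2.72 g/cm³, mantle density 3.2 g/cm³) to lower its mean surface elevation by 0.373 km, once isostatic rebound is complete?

Net drop Δ = e − u = e − e ρ_c/ρ_m = e (ρ_m − ρ_c)/ρ_m.
e = Δ ρ_m/(ρ_m − ρ_c) = 0.373 km × 3.2/0.48 = 2.49 km.

2.49 km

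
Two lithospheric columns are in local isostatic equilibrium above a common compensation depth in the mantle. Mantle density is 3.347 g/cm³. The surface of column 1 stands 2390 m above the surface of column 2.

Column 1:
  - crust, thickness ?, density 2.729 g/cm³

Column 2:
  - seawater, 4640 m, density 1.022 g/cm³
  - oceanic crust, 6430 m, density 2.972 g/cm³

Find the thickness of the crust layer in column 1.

Take the compensation level at the base of the deeper column (depth z_c below the surface of column 1) and equate Σ ρ_i t_i down to z_c; mantle fills any gap and the z_c terms cancel.
Column 1: x×2.729 + (z_c − 0 − x)×3.347
Column 2: 2390×0 + 4640×1.022 + 6430×2.972 + (z_c − 2390 − 11070)×3.347
The z_c×3.347 term appears on both sides and cancels. Collect the known terms of each column as K = Σ(ρt)_known − 3.347 × (depth of known layers): K_1 = 0 − 3.347×0 = 0; K_2 = 23852.04 − 3.347×(2390 + 11070) = −21198.58.
Balance: K_1 − x×(3.347 − 2.729) = K_2, so x = (K_1 − K_2)/(3.347 − 2.729) = 21198.6/0.618 = 34300 m.

34300 m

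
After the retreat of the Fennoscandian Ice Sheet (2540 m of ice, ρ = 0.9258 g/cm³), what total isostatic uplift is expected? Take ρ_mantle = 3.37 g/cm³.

698 m

Removing the load lets mantle flow back in; uplift u satisfies ρ_ice t = ρ_m u.
u = t ρ_ice/ρ_m = 2540 m × 0.9258/3.37 = 698 m.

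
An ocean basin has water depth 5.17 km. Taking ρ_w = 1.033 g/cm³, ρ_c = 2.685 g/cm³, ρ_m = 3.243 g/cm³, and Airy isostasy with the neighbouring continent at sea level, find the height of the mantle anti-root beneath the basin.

15.3 km

Balancing pressure at the compensation depth: replacing crust with seawater at the top is compensated by replacing crust with mantle at the base: d (ρ_c − ρ_w) = a (ρ_m − ρ_c).
a = d (ρ_c − ρ_w)/(ρ_m − ρ_c) = 5.17 km × 1.652/0.558 = 15.3 km.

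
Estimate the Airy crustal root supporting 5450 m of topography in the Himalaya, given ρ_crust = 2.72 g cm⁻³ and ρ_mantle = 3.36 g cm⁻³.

Equating mass per unit area of the two columns: the weight of the topography is balanced by the buoyancy of the root, ρ_c h = (ρ_m − ρ_c) r.
r = h · ρ_c / (ρ_m − ρ_c) = 5450 m × 2.72 / (3.36 − 2.72) = 23200 m.

23200 m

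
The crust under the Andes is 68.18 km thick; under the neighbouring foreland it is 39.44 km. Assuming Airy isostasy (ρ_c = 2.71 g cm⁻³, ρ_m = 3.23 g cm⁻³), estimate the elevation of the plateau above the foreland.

Excess crust Δ = 68.18 km − 39.44 km = 28.74 km, split between elevation h and root r with h + r = Δ.
Airy balance ρ_c h = (ρ_m − ρ_c) r gives r = h ρ_c/(ρ_m − ρ_c), so h (1 + ρ_c/(ρ_m − ρ_c)) = Δ, i.e. h = Δ (ρ_m − ρ_c)/ρ_m.
h = 28.74 km × 0.52/3.23 = 4.63 km.

4.63 km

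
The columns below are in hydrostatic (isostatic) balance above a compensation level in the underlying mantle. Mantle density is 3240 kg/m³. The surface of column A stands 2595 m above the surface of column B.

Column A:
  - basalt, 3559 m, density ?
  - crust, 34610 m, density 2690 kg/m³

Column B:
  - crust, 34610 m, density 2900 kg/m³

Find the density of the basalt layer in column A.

Take the compensation level at the base of the deeper column (depth z_c below the surface of column A) and equate Σ ρ_i t_i down to z_c; mantle fills any gap and the z_c terms cancel.
Column A: 3559×ρ + 34610×2690 + (z_c − 38169)×3240
Column B: 2595×0 + 34610×2900 + (z_c − 2595 − 34610)×3240
The z_c×3240 term appears on both sides and cancels. Collect the known terms of each column as K = Σ(ρt)_known − 3240 × (depth of known layers): K_A = 93100900 − 3240×38169 = −30566660; K_B = 100369000 − 3240×(2595 + 34610) = −20175200.
Balance: K_A + 3559×ρ = K_B, so ρ = (K_B − K_A)/3559 = 10391500/3559 = 2920 kg/m³.

2920 kg/m³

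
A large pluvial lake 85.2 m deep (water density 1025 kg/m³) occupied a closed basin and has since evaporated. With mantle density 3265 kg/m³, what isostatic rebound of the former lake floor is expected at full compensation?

26.7 m

u = d ρ_w/ρ_m = 85.2 m × 1025/3265 = 26.7 m.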